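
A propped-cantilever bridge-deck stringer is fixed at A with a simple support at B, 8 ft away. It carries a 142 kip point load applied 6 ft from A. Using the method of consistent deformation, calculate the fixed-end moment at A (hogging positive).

M_A = 133.1 kip·ft

Choose R_B as the redundant. The primary structure is the cantilever fixed at A.
Primary-structure tip deflection at B by superposition:
  point load 142 at a = 6: Pa²(3L − a)/(6EI) = 15336/EI
Flexibility coefficient — unit upward force at B: δ_{BB} = L³/(3EI) = 170.7/EI.
The prop prevents deflection at B: R_B = δ_0/δ_{BB} = 15336/170.7 = 89.86 kip.
Moment equilibrium about A: M_A = Σ(load moments about A) − R_B·L = 852 − 89.86×8 = 133.1 kip·ft.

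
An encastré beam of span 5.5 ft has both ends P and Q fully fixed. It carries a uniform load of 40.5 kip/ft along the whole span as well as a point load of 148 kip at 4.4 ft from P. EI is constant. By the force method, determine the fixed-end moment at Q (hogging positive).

M_Q = 206.3 kip·ft

Take the two fixed-end moments M_P, M_Q as redundants; the released structure is the simple span PQ.
On the primary (simply-supported) span, the end slopes from the loading are:
  at P: UDL 40.5: wL³/(24EI) = 280.8/EI
  at Q: UDL 40.5: wL³/(24EI) = 280.8/EI
  at P: point load 148 at a = 4.4: Pab(L + b)/(6LEI) = 143.3/EI
  at Q: point load 148 at a = 4.4: Pab(L + a)/(6LEI) = 214.9/EI
  θ_P0 = 424/EI,  θ_Q0 = 495.7/EI
Flexibility coefficients: a unit moment at one end gives L/(3EI) there and L/(6EI) at the far end, so f₁₁ = f₂₂ = 1.833/EI and f₁₂ = f₂₁ = 0.9167/EI.
Compatibility — zero rotation at each built-in end:
  1.833 M_P + 0.9167 M_Q = 424
  0.9167 M_P + 1.833 M_Q = 495.7
Solving the pair gives M_P = 128.1 kip·ft and M_Q = 206.3 kip·ft (hogging).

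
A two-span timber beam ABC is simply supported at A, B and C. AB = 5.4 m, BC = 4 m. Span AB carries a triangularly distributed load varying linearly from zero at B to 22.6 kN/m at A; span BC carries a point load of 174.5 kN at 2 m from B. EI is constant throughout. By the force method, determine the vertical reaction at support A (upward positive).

R_A = 26.28 kN

Insert a hinge at B; M_B is the redundant, and each span becomes simply supported.
Rotations at B on the released spans (each span's end-slope, ×1/EI):
  span AB: triangular load, peak 22.6: 7w₀L³/(360EI) = 69.2/EI
  span BC: point load 174.5 at a = 2: Pab(L + b)/(6LEI) = 174.5/EI
  relative rotation θ_0 = (69.2 + 174.5)/EI = 243.7/EI
A unit hogging moment at B produces rotation L₁/(3EI) + L₂/(3EI) = 3.133/EI.
Slope continuity at B: θ_0 = M_B·3.133/EI, so M_B = 243.7/3.133 = 77.78 kN·m (hogging).
Span AB, ΣM about A with M_B applied at B: R_B^{AB}·5.4 = 109.8 + 77.78, so R_B^{AB} = 34.74 kN and R_A = 61.02 − 34.74 = 26.28 kN.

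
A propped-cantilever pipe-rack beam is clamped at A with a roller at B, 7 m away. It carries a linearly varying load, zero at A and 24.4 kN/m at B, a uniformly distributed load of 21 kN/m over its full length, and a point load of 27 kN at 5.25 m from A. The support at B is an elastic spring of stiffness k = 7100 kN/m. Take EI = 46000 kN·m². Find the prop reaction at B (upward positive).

R_B = 112.8 kN

Take the reaction at B as the redundant and release it; the primary structure is a cantilever fixed at A.
Free-end deflection of the primary structure under the applied loading (downward +):
  triangular load, peak 24.4 at the free end: 11w₀L⁴/(120EI) = 5370/EI
  UDL 21: wL⁴/(8EI) = 6303/EI
  point load 27 at a = 5.25: Pa²(3L − a)/(6EI) = 1953/EI
  δ_0 = 13626/EI
Tip deflection under a unit load at B: L³/(3EI) = 114.3/EI.
With EI = 46000 kN·m²: δ_0 = 0.29623 m and δ_{BB} = 0.002486 m/kN.
Compatibility — the spring shortens by R_B/k under the reaction it provides: δ_0 − R_B·δ_{BB} = R_B/k. With 1/k = 0.000141 m/kN, R_B = δ_0 / (δ_{BB} + 1/k) = 0.29623 / (0.002486 + 0.000141) = 112.8 kN.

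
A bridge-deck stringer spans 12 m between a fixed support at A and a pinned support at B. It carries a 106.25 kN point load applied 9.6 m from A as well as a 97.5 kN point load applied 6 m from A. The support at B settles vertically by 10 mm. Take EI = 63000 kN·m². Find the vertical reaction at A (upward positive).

Release the roller at B. Primary structure: cantilever fixed at A.
Primary-structure tip deflection at B by superposition:
  point load 106.25 at a = 9.6: Pa²(3L − a)/(6EI) = 43085/EI
  point load 97.5 at a = 6: Pa²(3L − a)/(6EI) = 17550/EI
  δ_0 = 60635/EI
Flexibility coefficient — unit upward force at B: δ_{BB} = L³/(3EI) = 576/EI.
With EI = 63000 kN·m²: δ_0 = 0.96246 m and δ_{BB} = 0.009143 m/kN.
Compatibility — the beam at B must follow the support down by 0.01 m: δ_0 − R_B·δ_{BB} = 0.01, so R_B = (0.96246 − 0.01)/0.009143 = 104.2 kN.
Vertical equilibrium: R_A = ΣP − R_B = 203.8 − 104.2 = 99.58 kN.

R_A = 99.58 kN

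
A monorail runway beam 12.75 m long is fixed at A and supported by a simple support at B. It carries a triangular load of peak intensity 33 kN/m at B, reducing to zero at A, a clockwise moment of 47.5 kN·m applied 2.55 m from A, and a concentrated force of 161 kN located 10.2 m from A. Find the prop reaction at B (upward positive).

R_B = 231.1 kN

Release the roller at B. Primary structure: cantilever fixed at A.
Downward deflection at the released point B due to the loads:
  triangular load, peak 33 at the free end: 11w₀L⁴/(120EI) = 79940/EI
  clockwise couple 47.5 at a = 2.55: M₀a(2L − a)/(2EI) = 1390/EI
  point load 161 at a = 10.2: Pa²(3L − a)/(6EI) = 78308/EI
  δ_0 = 159639/EI
Tip deflection under a unit load at B: L³/(3EI) = 690.9/EI.
The prop prevents deflection at B: R_B = δ_0/δ_{BB} = 159639/690.9 = 231.1 kN.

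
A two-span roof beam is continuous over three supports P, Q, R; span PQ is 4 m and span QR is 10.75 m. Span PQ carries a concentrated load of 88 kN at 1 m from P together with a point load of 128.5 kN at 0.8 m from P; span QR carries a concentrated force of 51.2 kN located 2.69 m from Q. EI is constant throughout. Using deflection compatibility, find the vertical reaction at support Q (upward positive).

R_Q = 117.1 kN

Insert a hinge at Q; M_Q is the redundant, and each span becomes simply supported.
End slopes at the hinge Q, treating each span as simply supported:
  span PQ: point load 88 at a = 1: Pab(L + a)/(6LEI) = 55/EI
  span PQ: point load 128.5 at a = 0.8: Pab(L + a)/(6LEI) = 65.79/EI
  span QR: point load 51.2 at a = 2.69: Pab(L + b)/(6LEI) = 323.7/EI
  relative rotation θ_0 = (120.8 + 323.7)/EI = 444.5/EI
A unit hogging moment at Q produces rotation L₁/(3EI) + L₂/(3EI) = 4.917/EI.
Slope continuity at Q: θ_0 = M_Q·4.917/EI, so M_Q = 444.5/4.917 = 90.41 kN·m (hogging).
Span PQ, ΣM about P with M_Q applied at Q: R_Q^{PQ}·4 = 190.8 + 90.41, so R_Q^{PQ} = 70.3 kN and R_P = 216.5 − 70.3 = 146.2 kN.
Span QR, ΣM about R: R_Q^{QR}·10.75 = 412.7 + 90.41, so R_Q^{QR} = 46.8 kN and R_R = 51.2 − 46.8 = 4.402 kN.
R_Q = 70.3 + 46.8 = 117.1 kN.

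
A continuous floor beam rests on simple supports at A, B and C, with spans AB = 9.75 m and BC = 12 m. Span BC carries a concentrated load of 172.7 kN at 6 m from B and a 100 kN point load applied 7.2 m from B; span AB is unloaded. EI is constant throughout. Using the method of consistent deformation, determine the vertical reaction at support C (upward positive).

Release continuity at B by inserting a hinge; the redundant is the internal moment M_B. The primary structure is two simply-supported spans AB and BC.
End slopes at the hinge B, treating each span as simply supported:
  span BC: point load 172.7 at a = 6: Pab(L + b)/(6LEI) = 1554/EI
  span BC: point load 100 at a = 7.2: Pab(L + b)/(6LEI) = 806.4/EI
  relative rotation θ_0 = (0 + 2361)/EI = 2361/EI
A unit hogging moment at B produces rotation L₁/(3EI) + L₂/(3EI) = 7.25/EI.
Compatibility: M_B·(L₁+L₂)/(3EI) = θ_0, giving M_B = 325.6 kN·m (hogging).
Span BC, ΣM about C: R_B^{BC}·12 = 1516 + 325.6, so R_B^{BC} = 153.5 kN and R_C = 272.7 − 153.5 = 119.2 kN.

R_C = 119.2 kN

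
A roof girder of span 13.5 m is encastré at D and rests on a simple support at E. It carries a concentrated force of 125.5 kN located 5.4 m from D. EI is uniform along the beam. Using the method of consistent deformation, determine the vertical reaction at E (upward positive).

Release the roller at E. Primary structure: cantilever fixed at D.
Free-end deflection of the primary structure under the applied loading (downward +):
  point load 125.5 at a = 5.4: Pa²(3L − a)/(6EI) = 21409/EI
Flexibility coefficient — unit upward force at E: δ_{EE} = L³/(3EI) = 820.1/EI.
Compatibility at E: δ_0 − R_E·δ_{EE} = 0, so R_E = 21409/820.1 = 26.1 kN.

R_E = 26.1 kN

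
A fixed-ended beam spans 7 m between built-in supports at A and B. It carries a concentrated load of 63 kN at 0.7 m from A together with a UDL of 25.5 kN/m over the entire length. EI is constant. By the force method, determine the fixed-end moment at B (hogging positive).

Release both end moments; the primary structure is a simply-supported span AB with redundants M_A and M_B.
On the primary (simply-supported) span, the end slopes from the loading are:
  at A: point load 63 at a = 0.7: Pab(L + b)/(6LEI) = 87.98/EI
  at B: point load 63 at a = 0.7: Pab(L + a)/(6LEI) = 50.94/EI
  at A: UDL 25.5: wL³/(24EI) = 364.4/EI
  at B: UDL 25.5: wL³/(24EI) = 364.4/EI
  θ_A0 = 452.4/EI,  θ_B0 = 415.4/EI
Flexibility coefficients: a unit moment at one end gives L/(3EI) there and L/(6EI) at the far end, so f₁₁ = f₂₂ = 2.333/EI and f₁₂ = f₂₁ = 1.167/EI.
Compatibility — zero rotation at each built-in end:
  2.333 M_A + 1.167 M_B = 452.4
  1.167 M_A + 2.333 M_B = 415.4
Solving the pair gives M_A = 139.8 kN·m and M_B = 108.1 kN·m (hogging).

M_B = 108.1 kN·m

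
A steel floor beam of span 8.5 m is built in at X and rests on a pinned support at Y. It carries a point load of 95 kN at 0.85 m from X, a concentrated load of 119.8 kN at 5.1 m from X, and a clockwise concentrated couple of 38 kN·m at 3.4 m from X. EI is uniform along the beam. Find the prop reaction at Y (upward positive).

Release the roller at Y. Primary structure: cantilever fixed at X.
Free-end deflection of the primary structure under the applied loading (downward +):
  point load 95 at a = 0.85: Pa²(3L − a)/(6EI) = 282/EI
  point load 119.8 at a = 5.1: Pa²(3L − a)/(6EI) = 10594/EI
  clockwise couple 38 at a = 3.4: M₀a(2L − a)/(2EI) = 878.6/EI
  δ_0 = 11755/EI
Flexibility coefficient — unit upward force at Y: δ_{YY} = L³/(3EI) = 204.7/EI.
Compatibility at Y: δ_0 − R_Y·δ_{YY} = 0, so R_Y = 11755/204.7 = 57.42 kN.

R_Y = 57.42 kN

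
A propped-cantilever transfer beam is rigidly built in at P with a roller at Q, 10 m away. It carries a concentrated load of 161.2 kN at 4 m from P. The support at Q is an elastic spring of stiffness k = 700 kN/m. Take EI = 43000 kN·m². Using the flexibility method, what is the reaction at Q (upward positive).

R_Q = 28.31 kN

Choose R_Q as the redundant. The primary structure is the cantilever fixed at P.
Deflection at Q on the released cantilever, summing each load's contribution:
  point load 161.2 at a = 4: Pa²(3L − a)/(6EI) = 11177/EI
Flexibility coefficient — unit upward force at Q: δ_{QQ} = L³/(3EI) = 333.3/EI.
With EI = 43000 kN·m²: δ_0 = 0.25992 m and δ_{QQ} = 0.007752 m/kN.
Compatibility — the spring shortens by R_Q/k under the reaction it provides: δ_0 − R_Q·δ_{QQ} = R_Q/k. With 1/k = 0.001429 m/kN, R_Q = δ_0 / (δ_{QQ} + 1/k) = 0.25992 / (0.007752 + 0.001429) = 28.31 kN.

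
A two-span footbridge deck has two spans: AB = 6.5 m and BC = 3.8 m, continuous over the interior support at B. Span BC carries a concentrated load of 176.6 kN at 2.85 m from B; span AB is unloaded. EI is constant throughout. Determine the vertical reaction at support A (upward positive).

R_A = -4.464 kN

Release continuity at B by inserting a hinge; the redundant is the internal moment M_B. The primary structure is two simply-supported spans AB and BC.
End slopes at the hinge B, treating each span as simply supported:
  span BC: point load 176.6 at a = 2.85: Pab(L + b)/(6LEI) = 99.61/EI
  relative rotation θ_0 = (0 + 99.61)/EI = 99.61/EI
A unit hogging moment at B produces rotation L₁/(3EI) + L₂/(3EI) = 3.433/EI.
Slope continuity at B: θ_0 = M_B·3.433/EI, so M_B = 99.61/3.433 = 29.01 kN·m (hogging).
Span AB, ΣM about A with M_B applied at B: R_B^{AB}·6.5 = 0 + 29.01, so R_B^{AB} = 4.464 kN and R_A = 0 − 4.464 = -4.464 kN.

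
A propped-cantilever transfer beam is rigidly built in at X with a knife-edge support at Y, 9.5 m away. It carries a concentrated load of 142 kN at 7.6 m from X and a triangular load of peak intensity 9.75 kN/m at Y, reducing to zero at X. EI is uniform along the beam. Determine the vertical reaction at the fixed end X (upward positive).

Remove the prop at Y; the released (primary) structure is a cantilever built in at X.
Downward deflection at the released point Y due to the loads:
  point load 142 at a = 7.6: Pa²(3L − a)/(6EI) = 28570/EI
  triangular load, peak 9.75 at the free end: 11w₀L⁴/(120EI) = 7280/EI
  δ_0 = 35850/EI
Tip deflection under a unit load at Y: L³/(3EI) = 285.8/EI.
The prop prevents deflection at Y: R_Y = δ_0/δ_{YY} = 35850/285.8 = 125.4 kN.
Vertical equilibrium: R_X = ΣP − R_Y = 188.3 − 125.4 = 62.87 kN.

R_X = 62.87 kN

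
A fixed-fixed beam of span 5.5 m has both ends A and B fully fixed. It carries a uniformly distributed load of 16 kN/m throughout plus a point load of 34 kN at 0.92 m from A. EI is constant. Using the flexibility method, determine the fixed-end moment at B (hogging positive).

Take the two fixed-end moments M_A, M_B as redundants; the released structure is the simple span AB.
Simple-span end rotations at A and B under the given loads:
  at A: UDL 16: wL³/(24EI) = 110.9/EI
  at B: UDL 16: wL³/(24EI) = 110.9/EI
  at A: point load 34 at a = 0.92: Pab(L + b)/(6LEI) = 43.76/EI
  at B: point load 34 at a = 0.92: Pab(L + a)/(6LEI) = 27.87/EI
  θ_A0 = 154.7/EI,  θ_B0 = 138.8/EI
Flexibility coefficients: a unit moment at one end gives L/(3EI) there and L/(6EI) at the far end, so f₁₁ = f₂₂ = 1.833/EI and f₁₂ = f₂₁ = 0.9167/EI.
Compatibility — zero rotation at each built-in end:
  1.833 M_A + 0.9167 M_B = 154.7
  0.9167 M_A + 1.833 M_B = 138.8
Solving the pair gives M_A = 62.02 kN·m and M_B = 44.69 kN·m (hogging).

M_B = 44.69 kN·m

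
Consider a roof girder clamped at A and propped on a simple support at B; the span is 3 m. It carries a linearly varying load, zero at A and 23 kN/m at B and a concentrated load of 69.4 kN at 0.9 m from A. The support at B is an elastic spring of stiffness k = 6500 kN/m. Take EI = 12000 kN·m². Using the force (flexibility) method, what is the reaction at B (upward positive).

Release the roller at B. Primary structure: cantilever fixed at A.
Deflection at B on the released cantilever, summing each load's contribution:
  triangular load, peak 23 at the free end: 11w₀L⁴/(120EI) = 170.8/EI
  point load 69.4 at a = 0.9: Pa²(3L − a)/(6EI) = 75.89/EI
  δ_0 = 246.7/EI
Tip deflection under a unit load at B: L³/(3EI) = 9/EI.
With EI = 12000 kN·m²: δ_0 = 0.020555 m and δ_{BB} = 0.00075 m/kN.
Compatibility — the spring shortens by R_B/k under the reaction it provides: δ_0 − R_B·δ_{BB} = R_B/k. With 1/k = 0.000154 m/kN, R_B = δ_0 / (δ_{BB} + 1/k) = 0.020555 / (0.00075 + 0.000154) = 22.74 kN.

R_B = 22.74 kN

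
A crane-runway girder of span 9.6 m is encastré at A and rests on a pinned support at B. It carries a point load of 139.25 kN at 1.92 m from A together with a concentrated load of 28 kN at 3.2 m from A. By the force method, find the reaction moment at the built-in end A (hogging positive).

Release the roller at B. Primary structure: cantilever fixed at A.
Free-end deflection of the primary structure under the applied loading (downward +):
  point load 139.25 at a = 1.92: Pa²(3L − a)/(6EI) = 2300/EI
  point load 28 at a = 3.2: Pa²(3L − a)/(6EI) = 1223/EI
  δ_0 = 3523/EI
Flexibility coefficient — unit upward force at B: δ_{BB} = L³/(3EI) = 294.9/EI.
The prop prevents deflection at B: R_B = δ_0/δ_{BB} = 3523/294.9 = 11.95 kN.
Moment equilibrium about A: M_A = Σ(load moments about A) − R_B·L = 357 − 11.95×9.6 = 242.3 kN·m.

M_A = 242.3 kN·m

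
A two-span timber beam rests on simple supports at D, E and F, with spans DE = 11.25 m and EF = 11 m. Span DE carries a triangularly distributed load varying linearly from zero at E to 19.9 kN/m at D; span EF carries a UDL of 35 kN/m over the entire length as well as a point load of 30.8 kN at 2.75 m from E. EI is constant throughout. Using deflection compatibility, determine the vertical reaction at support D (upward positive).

R_D = 42.32 kN

Insert a hinge at E; M_E is the redundant, and each span becomes simply supported.
Rotations at E on the released spans (each span's end-slope, ×1/EI):
  span DE: triangular load, peak 19.9: 7w₀L³/(360EI) = 550.9/EI
  span EF: UDL 35: wL³/(24EI) = 1941/EI
  span EF: point load 30.8 at a = 2.75: Pab(L + b)/(6LEI) = 203.8/EI
  relative rotation θ_0 = (550.9 + 2145)/EI = 2696/EI
A unit hogging moment at E produces rotation L₁/(3EI) + L₂/(3EI) = 7.417/EI.
Slope continuity at E: θ_0 = M_E·7.417/EI, so M_E = 2696/7.417 = 363.5 kN·m (hogging).
Span DE, ΣM about D with M_E applied at E: R_E^{DE}·11.25 = 419.8 + 363.5, so R_E^{DE} = 69.62 kN and R_D = 111.9 − 69.62 = 42.32 kN.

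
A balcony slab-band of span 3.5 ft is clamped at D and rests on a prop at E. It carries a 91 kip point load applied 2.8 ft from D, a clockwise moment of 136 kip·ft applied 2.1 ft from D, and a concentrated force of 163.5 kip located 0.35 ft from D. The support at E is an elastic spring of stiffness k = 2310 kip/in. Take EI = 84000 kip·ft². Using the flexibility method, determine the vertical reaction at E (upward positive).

R_E = 95.21 kip

Release the roller at E. Primary structure: cantilever fixed at D.
Primary-structure tip deflection at E by superposition:
  point load 91 at a = 2.8: Pa²(3L − a)/(6EI) = 915.6/EI
  clockwise couple 136 at a = 2.1: M₀a(2L − a)/(2EI) = 699.7/EI
  point load 163.5 at a = 0.35: Pa²(3L − a)/(6EI) = 33.88/EI
  δ_0 = 1649/EI
Tip deflection under a unit load at E: L³/(3EI) = 14.29/EI.
With EI = 84000 kip·ft²: δ_0 = 0.019633 ft and δ_{EE} = 0.00017 ft/kip.
Compatibility — the spring shortens by R_E/k under the reaction it provides: δ_0 − R_E·δ_{EE} = R_E/k. With 1/k = 1/(2310×12) ft/kip = 0.000036 ft/kip, R_E = δ_0 / (δ_{EE} + 1/k) = 0.019633 / (0.00017 + 0.000036) = 95.21 kip.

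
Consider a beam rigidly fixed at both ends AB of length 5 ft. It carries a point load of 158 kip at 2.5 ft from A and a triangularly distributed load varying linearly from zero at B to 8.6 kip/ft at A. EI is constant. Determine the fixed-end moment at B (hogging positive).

M_B = 105.9 kip·ft

Release both end moments; the primary structure is a simply-supported span AB with redundants M_A and M_B.
On the primary (simply-supported) span, the end slopes from the loading are:
  at A: point load 158 at a = 2.5: Pab(L + b)/(6LEI) = 246.9/EI
  at B: point load 158 at a = 2.5: Pab(L + a)/(6LEI) = 246.9/EI
  at A: triangular load, peak 8.6: w₀L³/(45EI) = 23.89/EI
  at B: triangular load, peak 8.6: 7w₀L³/(360EI) = 20.9/EI
  θ_A0 = 270.8/EI,  θ_B0 = 267.8/EI
Flexibility coefficients: a unit moment at one end gives L/(3EI) there and L/(6EI) at the far end, so f₁₁ = f₂₂ = 1.667/EI and f₁₂ = f₂₁ = 0.8333/EI.
Compatibility — zero rotation at each built-in end:
  1.667 M_A + 0.8333 M_B = 270.8
  0.8333 M_A + 1.667 M_B = 267.8
Solving the pair gives M_A = 109.5 kip·ft and M_B = 105.9 kip·ft (hogging).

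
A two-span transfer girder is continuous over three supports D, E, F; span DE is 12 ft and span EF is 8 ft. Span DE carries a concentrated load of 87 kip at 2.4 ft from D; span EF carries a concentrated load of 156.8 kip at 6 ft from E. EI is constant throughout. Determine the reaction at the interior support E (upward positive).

Insert a hinge at E; M_E is the redundant, and each span becomes simply supported.
End slopes at the hinge E, treating each span as simply supported:
  span DE: point load 87 at a = 2.4: Pab(L + a)/(6LEI) = 400.9/EI
  span EF: point load 156.8 at a = 6: Pab(L + b)/(6LEI) = 392/EI
  relative rotation θ_0 = (400.9 + 392)/EI = 792.9/EI
A unit hogging moment at E produces rotation L₁/(3EI) + L₂/(3EI) = 6.667/EI.
Slope continuity at E: θ_0 = M_E·6.667/EI, so M_E = 792.9/6.667 = 118.9 kip·ft (hogging).
Span DE, ΣM about D with M_E applied at E: R_E^{DE}·12 = 208.8 + 118.9, so R_E^{DE} = 27.31 kip and R_D = 87 − 27.31 = 59.69 kip.
Span EF, ΣM about F: R_E^{EF}·8 = 313.6 + 118.9, so R_E^{EF} = 54.07 kip and R_F = 156.8 − 54.07 = 102.7 kip.
R_E = 27.31 + 54.07 = 81.38 kip.

R_E = 81.38 kip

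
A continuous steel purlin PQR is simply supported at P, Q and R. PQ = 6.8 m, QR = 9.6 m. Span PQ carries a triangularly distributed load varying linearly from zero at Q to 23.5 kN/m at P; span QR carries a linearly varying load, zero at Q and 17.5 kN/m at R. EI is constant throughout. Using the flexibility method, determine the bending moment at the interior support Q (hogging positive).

M_Q = 81.35 kN·m

Take M_Q as the redundant. Released structure: two simple spans PQ and QR with a hinge at Q.
End slopes at the hinge Q, treating each span as simply supported:
  span PQ: triangular load, peak 23.5: 7w₀L³/(360EI) = 143.7/EI
  span QR: triangular load, peak 17.5: 7w₀L³/(360EI) = 301.1/EI
  relative rotation θ_0 = (143.7 + 301.1)/EI = 444.7/EI
A unit hogging moment at Q produces rotation L₁/(3EI) + L₂/(3EI) = 5.467/EI.
Compatibility: M_Q·(L₁+L₂)/(3EI) = θ_0, giving M_Q = 81.35 kN·m (hogging).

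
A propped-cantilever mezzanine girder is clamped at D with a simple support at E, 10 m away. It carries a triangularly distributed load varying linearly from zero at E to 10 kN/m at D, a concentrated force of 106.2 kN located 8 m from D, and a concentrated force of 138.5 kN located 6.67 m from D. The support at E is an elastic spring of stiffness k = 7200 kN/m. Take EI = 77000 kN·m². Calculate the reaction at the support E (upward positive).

Remove the prop at E; the released (primary) structure is a cantilever built in at D.
Primary-structure tip deflection at E by superposition:
  triangular load, peak 10 at the fixed end: w₀L⁴/(30EI) = 3333/EI
  point load 106.2 at a = 8: Pa²(3L − a)/(6EI) = 24922/EI
  point load 138.5 at a = 6.67: Pa²(3L − a)/(6EI) = 23959/EI
  δ_0 = 52214/EI
Flexibility coefficient — unit upward force at E: δ_{EE} = L³/(3EI) = 333.3/EI.
With EI = 77000 kN·m²: δ_0 = 0.6781 m and δ_{EE} = 0.004329 m/kN.
Compatibility — the spring shortens by R_E/k under the reaction it provides: δ_0 − R_E·δ_{EE} = R_E/k. With 1/k = 0.000139 m/kN, R_E = δ_0 / (δ_{EE} + 1/k) = 0.6781 / (0.004329 + 0.000139) = 151.8 kN.

R_E = 151.8 kN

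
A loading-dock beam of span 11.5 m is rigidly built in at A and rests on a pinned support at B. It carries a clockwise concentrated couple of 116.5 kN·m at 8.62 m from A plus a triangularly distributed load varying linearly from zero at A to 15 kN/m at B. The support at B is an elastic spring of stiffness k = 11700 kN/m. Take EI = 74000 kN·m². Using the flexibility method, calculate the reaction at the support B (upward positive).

R_B = 60.92 kN

Choose R_B as the redundant. The primary structure is the cantilever fixed at A.
Free-end deflection of the primary structure under the applied loading (downward +):
  clockwise couple 116.5 at a = 8.62: M₀a(2L − a)/(2EI) = 7220/EI
  triangular load, peak 15 at the free end: 11w₀L⁴/(120EI) = 24049/EI
  δ_0 = 31269/EI
Tip deflection under a unit load at B: L³/(3EI) = 507/EI.
With EI = 74000 kN·m²: δ_0 = 0.42256 m and δ_{BB} = 0.006851 m/kN.
Compatibility — the spring shortens by R_B/k under the reaction it provides: δ_0 − R_B·δ_{BB} = R_B/k. With 1/k = 0.000085 m/kN, R_B = δ_0 / (δ_{BB} + 1/k) = 0.42256 / (0.006851 + 0.000085) = 60.92 kN.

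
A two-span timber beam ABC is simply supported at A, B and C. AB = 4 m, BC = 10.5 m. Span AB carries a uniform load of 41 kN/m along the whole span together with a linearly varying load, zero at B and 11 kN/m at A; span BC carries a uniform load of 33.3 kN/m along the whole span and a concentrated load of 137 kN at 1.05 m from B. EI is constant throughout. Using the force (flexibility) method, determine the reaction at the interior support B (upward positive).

R_B = 541.7 kN

Insert a hinge at B; M_B is the redundant, and each span becomes simply supported.
End slopes at the hinge B, treating each span as simply supported:
  span AB: UDL 41: wL³/(24EI) = 109.3/EI
  span AB: triangular load, peak 11: 7w₀L³/(360EI) = 13.69/EI
  span BC: UDL 33.3: wL³/(24EI) = 1606/EI
  span BC: point load 137 at a = 1.05: Pab(L + b)/(6LEI) = 430.5/EI
  relative rotation θ_0 = (123 + 2037)/EI = 2160/EI
A unit hogging moment at B produces rotation L₁/(3EI) + L₂/(3EI) = 4.833/EI.
Compatibility: M_B·(L₁+L₂)/(3EI) = θ_0, giving M_B = 446.8 kN·m (hogging).
Span AB, ΣM about A with M_B applied at B: R_B^{AB}·4 = 357.3 + 446.8, so R_B^{AB} = 201 kN and R_A = 186 − 201 = -15.04 kN.
Span BC, ΣM about C: R_B^{BC}·10.5 = 3130 + 446.8, so R_B^{BC} = 340.7 kN and R_C = 486.6 − 340.7 = 146 kN.
R_B = 201 + 340.7 = 541.7 kN.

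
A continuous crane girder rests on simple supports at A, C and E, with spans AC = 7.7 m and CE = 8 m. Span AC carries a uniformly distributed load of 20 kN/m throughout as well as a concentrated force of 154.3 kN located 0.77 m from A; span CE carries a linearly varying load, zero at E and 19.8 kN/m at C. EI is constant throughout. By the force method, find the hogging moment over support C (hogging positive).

Release continuity at C by inserting a hinge; the redundant is the internal moment M_C. The primary structure is two simply-supported spans AC and CE.
End slopes at the hinge C, treating each span as simply supported:
  span AC: UDL 20: wL³/(24EI) = 380.4/EI
  span AC: point load 154.3 at a = 0.77: Pab(L + a)/(6LEI) = 150.9/EI
  span CE: triangular load, peak 19.8: w₀L³/(45EI) = 225.3/EI
  relative rotation θ_0 = (531.4 + 225.3)/EI = 756.7/EI
A unit hogging moment at C produces rotation L₁/(3EI) + L₂/(3EI) = 5.233/EI.
Slope continuity at C: θ_0 = M_C·5.233/EI, so M_C = 756.7/5.233 = 144.6 kN·m (hogging).

M_C = 144.6 kN·m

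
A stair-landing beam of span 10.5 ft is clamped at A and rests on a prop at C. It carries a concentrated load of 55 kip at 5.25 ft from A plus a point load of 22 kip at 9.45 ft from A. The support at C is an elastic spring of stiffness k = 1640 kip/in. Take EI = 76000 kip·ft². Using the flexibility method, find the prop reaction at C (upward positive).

Release the roller at C. Primary structure: cantilever fixed at A.
Deflection at C on the released cantilever, summing each load's contribution:
  point load 55 at a = 5.25: Pa²(3L − a)/(6EI) = 6632/EI
  point load 22 at a = 9.45: Pa²(3L − a)/(6EI) = 7220/EI
  δ_0 = 13852/EI
Flexibility coefficient — unit upward force at C: δ_{CC} = L³/(3EI) = 385.9/EI.
With EI = 76000 kip·ft²: δ_0 = 0.18227 ft and δ_{CC} = 0.005077 ft/kip.
Compatibility — the spring shortens by R_C/k under the reaction it provides: δ_0 − R_C·δ_{CC} = R_C/k. With 1/k = 1/(1640×12) ft/kip = 0.000051 ft/kip, R_C = δ_0 / (δ_{CC} + 1/k) = 0.18227 / (0.005077 + 0.000051) = 35.54 kip.

R_C = 35.54 kip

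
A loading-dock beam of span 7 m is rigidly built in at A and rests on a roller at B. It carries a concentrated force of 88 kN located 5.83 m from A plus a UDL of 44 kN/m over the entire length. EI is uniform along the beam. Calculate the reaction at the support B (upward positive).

R_B = 181.6 kN

Release the roller at B. Primary structure: cantilever fixed at A.
Downward deflection at the released point B due to the loads:
  point load 88 at a = 5.83: Pa²(3L − a)/(6EI) = 7562/EI
  UDL 44: wL⁴/(8EI) = 13206/EI
  δ_0 = 20768/EI
Flexibility coefficient — unit upward force at B: δ_{BB} = L³/(3EI) = 114.3/EI.
Compatibility at B: δ_0 − R_B·δ_{BB} = 0, so R_B = 20768/114.3 = 181.6 kN.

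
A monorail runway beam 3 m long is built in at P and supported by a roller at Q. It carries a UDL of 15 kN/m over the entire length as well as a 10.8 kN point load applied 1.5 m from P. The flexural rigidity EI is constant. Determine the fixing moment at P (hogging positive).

Release the roller at Q. Primary structure: cantilever fixed at P.
Primary-structure tip deflection at Q by superposition:
  UDL 15: wL⁴/(8EI) = 151.9/EI
  point load 10.8 at a = 1.5: Pa²(3L − a)/(6EI) = 30.38/EI
  δ_0 = 182.2/EI
Flexibility coefficient — unit upward force at Q: δ_{QQ} = L³/(3EI) = 9/EI.
Compatibility at Q: δ_0 − R_Q·δ_{QQ} = 0, so R_Q = 182.2/9 = 20.25 kN.
Moment equilibrium about P: M_P = Σ(load moments about P) − R_Q·L = 83.7 − 20.25×3 = 22.95 kN·m.

M_P = 22.95 kN·m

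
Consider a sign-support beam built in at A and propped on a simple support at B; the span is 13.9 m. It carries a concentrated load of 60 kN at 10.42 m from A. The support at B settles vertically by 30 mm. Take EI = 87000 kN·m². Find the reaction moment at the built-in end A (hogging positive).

M_A = 138.4 kN·m

Choose R_B as the redundant. The primary structure is the cantilever fixed at A.
Downward deflection at the released point B due to the loads:
  point load 60 at a = 10.42: Pa²(3L − a)/(6EI) = 33963/EI
Tip deflection under a unit load at B: L³/(3EI) = 895.2/EI.
With EI = 87000 kN·m²: δ_0 = 0.39038 m and δ_{BB} = 0.01029 m/kN.
Compatibility — the beam at B must follow the support down by 0.03 m: δ_0 − R_B·δ_{BB} = 0.03, so R_B = (0.39038 − 0.03)/0.01029 = 35.02 kN.
Moment equilibrium about A: M_A = Σ(load moments about A) − R_B·L = 625.2 − 35.02×13.9 = 138.4 kN·m.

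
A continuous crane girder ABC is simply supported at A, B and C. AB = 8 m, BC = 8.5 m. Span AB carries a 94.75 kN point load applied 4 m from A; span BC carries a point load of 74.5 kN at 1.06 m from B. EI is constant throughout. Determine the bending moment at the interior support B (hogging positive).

M_B = 102.3 kN·m

Release continuity at B by inserting a hinge; the redundant is the internal moment M_B. The primary structure is two simply-supported spans AB and BC.
Rotations at B on the released spans (each span's end-slope, ×1/EI):
  span AB: point load 94.75 at a = 4: Pab(L + a)/(6LEI) = 379/EI
  span BC: point load 74.5 at a = 1.06: Pab(L + b)/(6LEI) = 183.6/EI
  relative rotation θ_0 = (379 + 183.6)/EI = 562.6/EI
A unit hogging moment at B produces rotation L₁/(3EI) + L₂/(3EI) = 5.5/EI.
Slope continuity at B: θ_0 = M_B·5.5/EI, so M_B = 562.6/5.5 = 102.3 kN·m (hogging).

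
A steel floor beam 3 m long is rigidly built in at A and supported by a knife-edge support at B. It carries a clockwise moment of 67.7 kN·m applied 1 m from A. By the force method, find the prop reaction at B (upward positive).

Release the roller at B. Primary structure: cantilever fixed at A.
Free-end deflection of the primary structure under the applied loading (downward +):
  clockwise couple 67.7 at a = 1: M₀a(2L − a)/(2EI) = 169.2/EI
Tip deflection under a unit load at B: L³/(3EI) = 9/EI.
The prop prevents deflection at B: R_B = δ_0/δ_{BB} = 169.2/9 = 18.81 kN.

R_B = 18.81 kN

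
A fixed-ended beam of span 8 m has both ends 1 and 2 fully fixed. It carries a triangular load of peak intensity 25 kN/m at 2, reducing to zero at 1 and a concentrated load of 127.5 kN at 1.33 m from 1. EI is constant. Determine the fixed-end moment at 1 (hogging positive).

Take the two fixed-end moments M_1, M_2 as redundants; the released structure is the simple span 12.
On the primary (simply-supported) span, the end slopes from the loading are:
  at 1: triangular load, peak 25: 7w₀L³/(360EI) = 248.9/EI
  at 2: triangular load, peak 25: w₀L³/(45EI) = 284.4/EI
  at 1: point load 127.5 at a = 1.33: Pab(L + b)/(6LEI) = 345.7/EI
  at 2: point load 127.5 at a = 1.33: Pab(L + a)/(6LEI) = 219.9/EI
  θ_10 = 594.6/EI,  θ_20 = 504.3/EI
Flexibility coefficients: a unit moment at one end gives L/(3EI) there and L/(6EI) at the far end, so f₁₁ = f₂₂ = 2.667/EI and f₁₂ = f₂₁ = 1.333/EI.
Compatibility — zero rotation at each built-in end:
  2.667 M_1 + 1.333 M_2 = 594.6
  1.333 M_1 + 2.667 M_2 = 504.3
Solving the pair gives M_1 = 171.2 kN·m and M_2 = 103.5 kN·m (hogging).

M_1 = 171.2 kN·m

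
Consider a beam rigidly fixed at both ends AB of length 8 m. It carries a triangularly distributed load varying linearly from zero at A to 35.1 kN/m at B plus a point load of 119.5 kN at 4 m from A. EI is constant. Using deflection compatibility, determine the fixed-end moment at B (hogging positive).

Take the two fixed-end moments M_A, M_B as redundants; the released structure is the simple span AB.
End rotations of the released simple span under the applied load (×1/EI):
  at A: triangular load, peak 35.1: 7w₀L³/(360EI) = 349.4/EI
  at B: triangular load, peak 35.1: w₀L³/(45EI) = 399.4/EI
  at A: point load 119.5 at a = 4: Pab(L + b)/(6LEI) = 478/EI
  at B: point load 119.5 at a = 4: Pab(L + a)/(6LEI) = 478/EI
  θ_A0 = 827.4/EI,  θ_B0 = 877.4/EI
Flexibility coefficients: a unit moment at one end gives L/(3EI) there and L/(6EI) at the far end, so f₁₁ = f₂₂ = 2.667/EI and f₁₂ = f₂₁ = 1.333/EI.
Compatibility — zero rotation at each built-in end:
  2.667 M_A + 1.333 M_B = 827.4
  1.333 M_A + 2.667 M_B = 877.4
Solving the pair gives M_A = 194.4 kN·m and M_B = 231.8 kN·m (hogging).

M_B = 231.8 kN·m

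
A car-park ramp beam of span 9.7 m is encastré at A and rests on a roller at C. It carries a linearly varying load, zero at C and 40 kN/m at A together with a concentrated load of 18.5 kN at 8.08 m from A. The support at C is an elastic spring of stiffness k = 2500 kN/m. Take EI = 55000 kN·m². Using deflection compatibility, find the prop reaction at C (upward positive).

R_C = 49.15 kN

Release the roller at C. Primary structure: cantilever fixed at A.
Downward deflection at the released point C due to the loads:
  triangular load, peak 40 at the fixed end: w₀L⁴/(30EI) = 11804/EI
  point load 18.5 at a = 8.08: Pa²(3L − a)/(6EI) = 4231/EI
  δ_0 = 16035/EI
Tip deflection under a unit load at C: L³/(3EI) = 304.2/EI.
With EI = 55000 kN·m²: δ_0 = 0.29155 m and δ_{CC} = 0.005531 m/kN.
Compatibility — the spring shortens by R_C/k under the reaction it provides: δ_0 − R_C·δ_{CC} = R_C/k. With 1/k = 0.0004 m/kN, R_C = δ_0 / (δ_{CC} + 1/k) = 0.29155 / (0.005531 + 0.0004) = 49.15 kN.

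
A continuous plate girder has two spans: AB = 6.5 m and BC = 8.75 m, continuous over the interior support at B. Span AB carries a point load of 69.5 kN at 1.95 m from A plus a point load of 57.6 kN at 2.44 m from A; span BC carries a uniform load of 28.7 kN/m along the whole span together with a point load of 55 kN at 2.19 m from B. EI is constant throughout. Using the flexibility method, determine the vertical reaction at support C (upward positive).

Take M_B as the redundant. Released structure: two simple spans AB and BC with a hinge at B.
End slopes at the hinge B, treating each span as simply supported:
  span AB: point load 69.5 at a = 1.95: Pab(L + a)/(6LEI) = 133.6/EI
  span AB: point load 57.6 at a = 2.44: Pab(L + a)/(6LEI) = 130.8/EI
  span BC: UDL 28.7: wL³/(24EI) = 801.1/EI
  span BC: point load 55 at a = 2.19: Pab(L + b)/(6LEI) = 230.4/EI
  relative rotation θ_0 = (264.4 + 1032)/EI = 1296/EI
A unit hogging moment at B produces rotation L₁/(3EI) + L₂/(3EI) = 5.083/EI.
Compatibility: M_B·(L₁+L₂)/(3EI) = θ_0, giving M_B = 254.9 kN·m (hogging).
Span BC, ΣM about C: R_B^{BC}·8.75 = 1459 + 254.9, so R_B^{BC} = 195.9 kN and R_C = 306.1 − 195.9 = 110.2 kN.

R_C = 110.2 kN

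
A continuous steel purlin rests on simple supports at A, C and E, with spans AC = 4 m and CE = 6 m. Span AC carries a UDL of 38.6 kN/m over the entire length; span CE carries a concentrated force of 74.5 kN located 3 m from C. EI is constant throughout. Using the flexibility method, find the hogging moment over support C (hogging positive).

M_C = 81.17 kN·m

Take M_C as the redundant. Released structure: two simple spans AC and CE with a hinge at C.
Rotations at C on the released spans (each span's end-slope, ×1/EI):
  span AC: UDL 38.6: wL³/(24EI) = 102.9/EI
  span CE: point load 74.5 at a = 3: Pab(L + b)/(6LEI) = 167.6/EI
  relative rotation θ_0 = (102.9 + 167.6)/EI = 270.6/EI
A unit hogging moment at C produces rotation L₁/(3EI) + L₂/(3EI) = 3.333/EI.
Compatibility: M_C·(L₁+L₂)/(3EI) = θ_0, giving M_C = 81.17 kN·m (hogging).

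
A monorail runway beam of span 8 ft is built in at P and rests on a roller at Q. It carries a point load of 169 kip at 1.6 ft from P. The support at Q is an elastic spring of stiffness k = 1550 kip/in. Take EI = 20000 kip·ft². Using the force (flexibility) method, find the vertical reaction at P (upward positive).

Remove the prop at Q; the released (primary) structure is a cantilever built in at P.
Deflection at Q on the released cantilever, summing each load's contribution:
  point load 169 at a = 1.6: Pa²(3L − a)/(6EI) = 1615/EI
Tip deflection under a unit load at Q: L³/(3EI) = 170.7/EI.
With EI = 20000 kip·ft²: δ_0 = 0.080759 ft and δ_{QQ} = 0.008533 ft/kip.
Compatibility — the spring shortens by R_Q/k under the reaction it provides: δ_0 − R_Q·δ_{QQ} = R_Q/k. With 1/k = 1/(1550×12) ft/kip = 0.000054 ft/kip, R_Q = δ_0 / (δ_{QQ} + 1/k) = 0.080759 / (0.008533 + 0.000054) = 9.405 kip.
Vertical equilibrium: R_P = ΣP − R_Q = 169 − 9.405 = 159.6 kip.

R_P = 159.6 kip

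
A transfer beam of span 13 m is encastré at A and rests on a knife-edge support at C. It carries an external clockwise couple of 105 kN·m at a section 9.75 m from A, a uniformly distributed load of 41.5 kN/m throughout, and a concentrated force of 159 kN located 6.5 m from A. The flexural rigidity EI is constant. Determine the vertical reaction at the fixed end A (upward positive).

R_A = 435.1 kN

Remove the prop at C; the released (primary) structure is a cantilever built in at A.
Primary-structure tip deflection at C by superposition:
  clockwise couple 105 at a = 9.75: M₀a(2L − a)/(2EI) = 8318/EI
  UDL 41.5: wL⁴/(8EI) = 148160/EI
  point load 159 at a = 6.5: Pa²(3L − a)/(6EI) = 36388/EI
  δ_0 = 192866/EI
Tip deflection under a unit load at C: L³/(3EI) = 732.3/EI.
The prop prevents deflection at C: R_C = δ_0/δ_{CC} = 192866/732.3 = 263.4 kN.
Vertical equilibrium: R_A = ΣP − R_C = 698.5 − 263.4 = 435.1 kN.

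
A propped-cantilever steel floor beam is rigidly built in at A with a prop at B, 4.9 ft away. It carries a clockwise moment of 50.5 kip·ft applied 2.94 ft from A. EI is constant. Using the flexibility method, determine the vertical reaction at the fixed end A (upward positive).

R_A = -12.99 kip

Release the roller at B. Primary structure: cantilever fixed at A.
Free-end deflection of the primary structure under the applied loading (downward +):
  clockwise couple 50.5 at a = 2.94: M₀a(2L − a)/(2EI) = 509.3/EI
Flexibility coefficient — unit upward force at B: δ_{BB} = L³/(3EI) = 39.22/EI.
Compatibility at B: δ_0 − R_B·δ_{BB} = 0, so R_B = 509.3/39.22 = 12.99 kip.
Vertical equilibrium: R_A = ΣP − R_B = 0 − 12.99 = -12.99 kip.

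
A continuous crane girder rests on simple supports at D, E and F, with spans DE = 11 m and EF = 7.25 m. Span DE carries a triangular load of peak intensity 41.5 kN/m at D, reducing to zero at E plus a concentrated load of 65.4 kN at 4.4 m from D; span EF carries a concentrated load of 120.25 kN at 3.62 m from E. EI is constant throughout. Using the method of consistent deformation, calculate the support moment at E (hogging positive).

M_E = 314.4 kN·m

Insert a hinge at E; M_E is the redundant, and each span becomes simply supported.
Discontinuity in slope at E on the released structure — sum the simple-span end rotations:
  span DE: triangular load, peak 41.5: 7w₀L³/(360EI) = 1074/EI
  span DE: point load 65.4 at a = 4.4: Pab(L + a)/(6LEI) = 443.2/EI
  span EF: point load 120.25 at a = 3.62: Pab(L + b)/(6LEI) = 395.2/EI
  relative rotation θ_0 = (1517 + 395.2)/EI = 1912/EI
A unit hogging moment at E produces rotation L₁/(3EI) + L₂/(3EI) = 6.083/EI.
Compatibility: M_E·(L₁+L₂)/(3EI) = θ_0, giving M_E = 314.4 kN·m (hogging).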